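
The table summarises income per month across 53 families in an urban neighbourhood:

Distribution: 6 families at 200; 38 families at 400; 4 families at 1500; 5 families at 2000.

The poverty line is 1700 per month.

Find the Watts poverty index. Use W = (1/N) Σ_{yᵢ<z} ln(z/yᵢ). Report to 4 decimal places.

1.2891

Poor units: 6×200, 38×400, 4×1500 (q = 48 of N = 53).
ln(z/y) terms: ln(1700/200) = 2.1401 (×6); ln(1700/400) = 1.4469 (×38); ln(1700/1500) = 0.1252 (×4).
W = 68.323971 / 53 = 1.2891.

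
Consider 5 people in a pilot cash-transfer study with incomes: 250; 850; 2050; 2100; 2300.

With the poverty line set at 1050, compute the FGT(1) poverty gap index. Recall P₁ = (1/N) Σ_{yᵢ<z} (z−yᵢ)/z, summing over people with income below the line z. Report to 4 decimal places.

0.1905

Below z: 250, 850 (q = 2 of N = 5).
Relative gaps: (1050−250)/1050 = 0.7619; (1050−850)/1050 = 0.1905.
Sum of shortfalls = 0.952381; P₁ averages over all N: 0.952381 / 5 = 0.1905.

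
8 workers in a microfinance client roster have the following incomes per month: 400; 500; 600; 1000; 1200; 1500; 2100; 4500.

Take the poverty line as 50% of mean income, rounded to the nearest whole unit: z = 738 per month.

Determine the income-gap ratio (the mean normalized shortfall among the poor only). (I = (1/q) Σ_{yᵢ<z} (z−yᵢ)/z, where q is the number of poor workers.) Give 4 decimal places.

Incomes under z: 400, 500, 600 (q = 3 of N = 8).
Relative gaps: 0.4580, 0.3225, 0.1870; sum = 0.967480.
The income-gap ratio divides by q (the poor only): 0.967480 / 3 = 0.3225.

0.3225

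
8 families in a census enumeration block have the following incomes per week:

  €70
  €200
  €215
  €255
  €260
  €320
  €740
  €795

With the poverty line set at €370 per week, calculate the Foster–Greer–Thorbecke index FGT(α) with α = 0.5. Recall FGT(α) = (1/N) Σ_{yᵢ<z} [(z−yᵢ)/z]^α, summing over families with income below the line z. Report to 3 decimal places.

0.462

Poor units: €70, €200, €215, €255, €260, €320 (q = 6 of N = 8).
Shortfall ratios: (370−70)/370 = 0.8108; (370−200)/370 = 0.4595; (370−215)/370 = 0.4189; (370−255)/370 = 0.3108; (370−260)/370 = 0.2973; (370−320)/370 = 0.1351.
Raised to α = 0.5: 0.90045; 0.67783; 0.64724; 0.55750; 0.54525; 0.36761.
Sum = 3.695885; FGT(0.5) = 3.695885 / 8 = 0.462.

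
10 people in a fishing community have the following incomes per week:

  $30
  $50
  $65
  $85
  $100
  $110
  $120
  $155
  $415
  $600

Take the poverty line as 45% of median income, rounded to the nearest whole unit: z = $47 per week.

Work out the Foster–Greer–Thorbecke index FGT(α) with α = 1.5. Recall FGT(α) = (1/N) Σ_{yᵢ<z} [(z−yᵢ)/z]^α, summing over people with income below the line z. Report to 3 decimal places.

0.022

Below the line: $30 (q = 1 of N = 10).
Shortfall ratios: (47−30)/47 = 0.3617.
Raised to α = 1.5: 0.21753.
Sum = 0.217534; FGT(1.5) = 0.217534 / 10 = 0.022.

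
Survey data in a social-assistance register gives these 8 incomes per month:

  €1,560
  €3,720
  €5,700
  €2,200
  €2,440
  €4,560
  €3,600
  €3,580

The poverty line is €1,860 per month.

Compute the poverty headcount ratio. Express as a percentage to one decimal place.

1 of the 8 workers have income below €1,860.
H = 1/8 = 12.5%.

12.5%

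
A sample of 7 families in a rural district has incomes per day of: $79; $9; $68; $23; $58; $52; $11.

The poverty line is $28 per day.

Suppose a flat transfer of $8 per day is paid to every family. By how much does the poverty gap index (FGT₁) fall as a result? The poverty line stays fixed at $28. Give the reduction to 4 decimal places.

Before: below the line — $9, $11, $23; poverty gap index (FGT₁) = 0.209184.
After the $8 transfer: below the line — $17, $19; poverty gap index (FGT₁) = 0.102041.
Reduction = 0.209184 − 0.102041 = 0.1071.

0.1071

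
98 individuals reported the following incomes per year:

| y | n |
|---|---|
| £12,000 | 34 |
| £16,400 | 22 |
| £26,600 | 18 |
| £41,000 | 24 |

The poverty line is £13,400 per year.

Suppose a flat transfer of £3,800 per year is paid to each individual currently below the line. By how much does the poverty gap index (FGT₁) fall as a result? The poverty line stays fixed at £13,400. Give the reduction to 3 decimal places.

0.036

Before: below the line — 34×£12,000; poverty gap index (FGT₁) = 0.03625.
After the £3,800 transfer: below the line — none; poverty gap index (FGT₁) = 0.00000.
Reduction = 0.03625 − 0.00000 = 0.036.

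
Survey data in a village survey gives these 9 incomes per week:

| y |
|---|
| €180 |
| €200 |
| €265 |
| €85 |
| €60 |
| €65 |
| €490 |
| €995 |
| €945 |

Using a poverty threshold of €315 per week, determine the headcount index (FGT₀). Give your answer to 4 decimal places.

0.6667

6 of the 9 families have income below €315.
H = 6/9 = 0.6667.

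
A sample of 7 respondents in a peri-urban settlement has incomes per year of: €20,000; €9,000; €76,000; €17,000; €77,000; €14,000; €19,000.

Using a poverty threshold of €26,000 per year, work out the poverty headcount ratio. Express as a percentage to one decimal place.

5 of the 7 respondents have income below €26,000.
H = 5/7 = 71.4%.

71.4%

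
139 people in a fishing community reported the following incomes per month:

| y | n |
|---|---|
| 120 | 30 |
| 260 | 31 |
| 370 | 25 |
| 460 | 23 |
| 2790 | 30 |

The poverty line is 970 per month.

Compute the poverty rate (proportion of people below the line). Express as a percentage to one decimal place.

78.4%

109 of the 139 people have income below 970.
H = 109/139 = 78.4%.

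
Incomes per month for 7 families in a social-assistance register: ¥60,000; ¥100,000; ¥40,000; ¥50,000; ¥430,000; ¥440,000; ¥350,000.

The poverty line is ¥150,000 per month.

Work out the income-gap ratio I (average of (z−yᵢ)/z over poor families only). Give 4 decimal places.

Below z: ¥40,000, ¥50,000, ¥60,000, ¥100,000 (q = 4 of N = 7).
Shortfall ratios (z−y)/z: 0.7333, 0.6667, 0.6000, 0.3333; sum = 2.333333.
The income-gap ratio divides by q (the poor only): 2.333333 / 4 = 0.5833.

0.5833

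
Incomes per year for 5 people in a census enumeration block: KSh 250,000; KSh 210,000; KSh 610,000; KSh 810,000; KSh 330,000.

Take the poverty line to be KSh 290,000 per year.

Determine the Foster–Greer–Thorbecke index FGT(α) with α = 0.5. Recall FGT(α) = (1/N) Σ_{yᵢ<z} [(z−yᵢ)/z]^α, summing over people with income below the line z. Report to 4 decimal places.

0.1793

Below z: KSh 210,000, KSh 250,000 (q = 2 of N = 5).
Shortfall ratios: (290000−210000)/290000 = 0.2759; (290000−250000)/290000 = 0.1379.
Raised to α = 0.5: 0.52523; 0.37139.
Sum = 0.896616; FGT(0.5) = 0.896616 / 5 = 0.1793.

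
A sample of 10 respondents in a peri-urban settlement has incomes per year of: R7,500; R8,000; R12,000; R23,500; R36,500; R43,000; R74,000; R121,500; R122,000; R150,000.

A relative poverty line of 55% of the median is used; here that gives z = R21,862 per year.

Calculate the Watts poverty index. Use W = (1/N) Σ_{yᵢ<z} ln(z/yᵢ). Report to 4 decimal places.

0.2675

Below the line: R7,500, R8,000, R12,000 (q = 3 of N = 10).
Log gaps: ln(21862/7500) = 1.0698; ln(21862/8000) = 1.0053; ln(21862/12000) = 0.5998.
W = 2.674999 / 10 = 0.2675.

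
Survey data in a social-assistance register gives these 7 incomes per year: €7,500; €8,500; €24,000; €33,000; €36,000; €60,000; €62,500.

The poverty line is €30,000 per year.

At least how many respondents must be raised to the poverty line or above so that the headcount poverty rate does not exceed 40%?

Currently q = 3 of N = 7 are below the line (H = 0.429).
A headcount ratio of at most 40% allows at most ⌊0.40 × 7⌋ = 2 poor respondents.
So at least 3 − 2 = 1 must be lifted.

1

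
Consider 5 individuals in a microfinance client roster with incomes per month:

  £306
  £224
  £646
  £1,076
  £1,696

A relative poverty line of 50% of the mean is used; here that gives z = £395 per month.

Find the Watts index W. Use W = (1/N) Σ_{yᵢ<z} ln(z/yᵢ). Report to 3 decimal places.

Poor units: £224, £306 (q = 2 of N = 5).
ln(z/y) terms: ln(395/224) = 0.5672; ln(395/306) = 0.2553.
W = 0.822540 / 5 = 0.165.

0.165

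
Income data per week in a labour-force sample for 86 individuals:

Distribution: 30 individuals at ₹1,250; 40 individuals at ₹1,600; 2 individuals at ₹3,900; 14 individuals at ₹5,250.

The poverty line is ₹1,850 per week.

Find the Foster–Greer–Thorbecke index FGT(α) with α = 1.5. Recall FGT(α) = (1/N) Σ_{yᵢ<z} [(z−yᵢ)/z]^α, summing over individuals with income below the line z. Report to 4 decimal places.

0.0875

Poor units: 30×₹1,250, 40×₹1,600 (q = 70 of N = 86).
Shortfall ratios: (1850−1250)/1850 = 0.3243 (×30); (1850−1600)/1850 = 0.1351 (×40).
Raised to α = 1.5: 0.18470 (×30); 0.04968 (×40).
Sum = 7.528097; FGT(1.5) = 7.528097 / 86 = 0.0875.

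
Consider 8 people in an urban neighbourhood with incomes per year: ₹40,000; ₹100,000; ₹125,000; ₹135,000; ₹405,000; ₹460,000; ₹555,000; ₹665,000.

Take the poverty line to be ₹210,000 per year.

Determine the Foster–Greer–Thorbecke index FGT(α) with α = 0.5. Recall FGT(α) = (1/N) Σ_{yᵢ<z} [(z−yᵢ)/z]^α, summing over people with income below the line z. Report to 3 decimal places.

Below z: ₹40,000, ₹100,000, ₹125,000, ₹135,000 (q = 4 of N = 8).
Shortfall ratios: (210000−40000)/210000 = 0.8095; (210000−100000)/210000 = 0.5238; (210000−125000)/210000 = 0.4048; (210000−135000)/210000 = 0.3571.
Raised to α = 0.5: 0.89974; 0.72375; 0.63621; 0.59761.
Sum = 2.857306; FGT(0.5) = 2.857306 / 8 = 0.357.

0.357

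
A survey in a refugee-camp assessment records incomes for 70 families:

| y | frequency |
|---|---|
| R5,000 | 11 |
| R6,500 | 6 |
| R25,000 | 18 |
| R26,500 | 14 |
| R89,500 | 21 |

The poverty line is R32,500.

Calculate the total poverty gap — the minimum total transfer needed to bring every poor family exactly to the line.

Below the line: 11×R5,000, 6×R6,500, 18×R25,000, 14×R26,500 (q = 49 of N = 70).
Individual gaps: 11×(32500−5000) = 302500; 6×(32500−6500) = 156000; 18×(32500−25000) = 135000; 14×(32500−26500) = 84000.
Aggregate gap = R677,500.

R677,500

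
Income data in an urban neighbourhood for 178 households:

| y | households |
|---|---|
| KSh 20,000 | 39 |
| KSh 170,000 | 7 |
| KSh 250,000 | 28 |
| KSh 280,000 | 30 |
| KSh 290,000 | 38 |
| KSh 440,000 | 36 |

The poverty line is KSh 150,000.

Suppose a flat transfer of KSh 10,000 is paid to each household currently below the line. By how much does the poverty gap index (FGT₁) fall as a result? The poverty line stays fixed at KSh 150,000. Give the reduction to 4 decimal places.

0.0146

Before: below the line — 39×KSh 20,000; poverty gap index (FGT₁) = 0.189888.
After the KSh 10,000 transfer: below the line — 39×KSh 30,000; poverty gap index (FGT₁) = 0.175281.
Reduction = 0.189888 − 0.175281 = 0.0146.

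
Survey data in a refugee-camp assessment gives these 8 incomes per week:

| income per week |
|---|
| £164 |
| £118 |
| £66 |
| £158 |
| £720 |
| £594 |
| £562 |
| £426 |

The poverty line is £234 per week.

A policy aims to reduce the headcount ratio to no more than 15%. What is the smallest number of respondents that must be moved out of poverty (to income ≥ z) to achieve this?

Currently q = 4 of N = 8 are below the line (H = 0.500).
A headcount ratio of at most 15% allows at most ⌊0.15 × 8⌋ = 1 poor respondents.
So at least 4 − 1 = 3 must be lifted.

3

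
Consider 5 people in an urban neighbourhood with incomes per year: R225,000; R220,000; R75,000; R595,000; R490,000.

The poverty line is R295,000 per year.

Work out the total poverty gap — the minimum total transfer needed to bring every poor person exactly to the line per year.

R365,000

Below the line: R75,000, R220,000, R225,000 (q = 3 of N = 5).
Individual gaps: 295000−75000 = 220000; 295000−220000 = 75000; 295000−225000 = 70000.
Aggregate gap = R365,000.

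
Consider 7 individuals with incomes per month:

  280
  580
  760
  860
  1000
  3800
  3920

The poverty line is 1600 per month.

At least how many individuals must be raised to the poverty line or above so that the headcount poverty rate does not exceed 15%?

5 of the 7 individuals are poor, so H = 5/7 = 0.714.
A headcount ratio of at most 15% allows at most ⌊0.15 × 7⌋ = 1 poor individuals.
So at least 5 − 1 = 4 must be lifted.

4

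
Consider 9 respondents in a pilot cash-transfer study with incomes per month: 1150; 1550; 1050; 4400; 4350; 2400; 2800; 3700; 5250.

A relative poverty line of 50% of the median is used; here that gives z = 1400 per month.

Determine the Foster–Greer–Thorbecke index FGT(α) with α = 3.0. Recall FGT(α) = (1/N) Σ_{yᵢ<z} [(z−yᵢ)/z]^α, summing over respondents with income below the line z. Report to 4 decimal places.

Poor units: 1050, 1150 (q = 2 of N = 9).
Normalized shortfalls: (1400−1050)/1400 = 0.2500; (1400−1150)/1400 = 0.1786.
Raised to α = 3.0: 0.01562; 0.00569.
Sum = 0.021319; FGT(3.0) = 0.021319 / 9 = 0.0024.

0.0024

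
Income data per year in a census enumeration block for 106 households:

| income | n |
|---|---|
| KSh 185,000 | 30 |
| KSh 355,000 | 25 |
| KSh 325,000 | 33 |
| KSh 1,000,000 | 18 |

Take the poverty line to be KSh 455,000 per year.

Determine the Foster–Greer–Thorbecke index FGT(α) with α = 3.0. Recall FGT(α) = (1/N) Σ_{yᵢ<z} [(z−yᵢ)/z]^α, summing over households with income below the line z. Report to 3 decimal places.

0.069

Poor units: 30×KSh 185,000, 33×KSh 325,000, 25×KSh 355,000 (q = 88 of N = 106).
Relative gaps: (455000−185000)/455000 = 0.5934 (×30); (455000−325000)/455000 = 0.2857 (×33); (455000−355000)/455000 = 0.2198 (×25).
Raised to α = 3.0: 0.20896 (×30); 0.02332 (×33); 0.01062 (×25).
Sum = 7.303795; FGT(3.0) = 7.303795 / 106 = 0.069.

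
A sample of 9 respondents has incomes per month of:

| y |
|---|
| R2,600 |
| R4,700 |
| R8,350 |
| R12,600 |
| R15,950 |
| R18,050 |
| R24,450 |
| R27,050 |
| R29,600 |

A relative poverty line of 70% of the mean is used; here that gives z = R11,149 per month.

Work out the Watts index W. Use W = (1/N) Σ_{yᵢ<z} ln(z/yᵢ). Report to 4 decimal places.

Poor units: R2,600, R4,700, R8,350 (q = 3 of N = 9).
Log gaps: ln(11149/2600) = 1.4558; ln(11149/4700) = 0.8638; ln(11149/8350) = 0.2891.
W = 2.608714 / 9 = 0.2899.

0.2899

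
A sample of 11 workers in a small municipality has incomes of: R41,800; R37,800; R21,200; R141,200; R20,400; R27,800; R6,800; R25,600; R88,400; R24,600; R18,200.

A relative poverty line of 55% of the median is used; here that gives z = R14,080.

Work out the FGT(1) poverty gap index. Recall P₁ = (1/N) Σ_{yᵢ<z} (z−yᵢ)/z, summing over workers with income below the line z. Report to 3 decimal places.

0.047

Below z: R6,800 (q = 1 of N = 11).
Normalized shortfalls: (14080−6800)/14080 = 0.5170.
Sum of shortfalls = 0.517045; P₁ averages over all N: 0.517045 / 11 = 0.047.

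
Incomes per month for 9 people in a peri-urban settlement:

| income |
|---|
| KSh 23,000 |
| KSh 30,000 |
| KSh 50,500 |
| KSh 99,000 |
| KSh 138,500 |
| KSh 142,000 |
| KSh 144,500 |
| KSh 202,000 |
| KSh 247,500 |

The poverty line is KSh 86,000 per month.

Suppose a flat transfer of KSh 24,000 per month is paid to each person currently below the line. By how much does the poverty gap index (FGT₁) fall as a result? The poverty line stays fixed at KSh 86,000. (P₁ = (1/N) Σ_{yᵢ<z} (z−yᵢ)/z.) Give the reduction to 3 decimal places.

0.093

Before: below the line — KSh 23,000, KSh 30,000, KSh 50,500; poverty gap index (FGT₁) = 0.19961.
After the KSh 24,000 transfer: below the line — KSh 47,000, KSh 54,000, KSh 74,500; poverty gap index (FGT₁) = 0.10659.
Reduction = 0.19961 − 0.10659 = 0.093.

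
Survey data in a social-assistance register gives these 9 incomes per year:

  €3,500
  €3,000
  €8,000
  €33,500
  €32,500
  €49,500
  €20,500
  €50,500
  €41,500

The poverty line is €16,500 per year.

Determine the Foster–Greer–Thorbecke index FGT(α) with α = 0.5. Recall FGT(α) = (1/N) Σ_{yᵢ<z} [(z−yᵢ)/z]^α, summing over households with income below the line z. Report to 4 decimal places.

0.2789

Poor units: €3,000, €3,500, €8,000 (q = 3 of N = 9).
Relative gaps: (16500−3000)/16500 = 0.8182; (16500−3500)/16500 = 0.7879; (16500−8000)/16500 = 0.5152.
Raised to α = 0.5: 0.90453; 0.88763; 0.71774.
Sum = 2.509900; FGT(0.5) = 2.509900 / 9 = 0.2789.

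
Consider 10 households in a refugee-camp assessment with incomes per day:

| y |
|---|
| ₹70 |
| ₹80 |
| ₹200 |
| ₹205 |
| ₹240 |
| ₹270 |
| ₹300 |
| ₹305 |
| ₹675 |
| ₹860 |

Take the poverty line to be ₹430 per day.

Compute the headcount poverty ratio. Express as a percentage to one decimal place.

80.0%

8 of the 10 households have income below ₹430.
H = 8/10 = 80.0%.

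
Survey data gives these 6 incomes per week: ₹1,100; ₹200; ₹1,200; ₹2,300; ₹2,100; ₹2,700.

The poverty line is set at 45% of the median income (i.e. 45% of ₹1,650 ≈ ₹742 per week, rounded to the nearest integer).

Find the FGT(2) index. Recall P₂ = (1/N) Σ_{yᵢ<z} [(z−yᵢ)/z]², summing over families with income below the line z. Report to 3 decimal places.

Below the line: ₹200 (q = 1 of N = 6).
Gap ratios (z−y)/z: (742−200)/742 = 0.7305.
Squared: 0.5336.
Sum = 0.533569; P₂ = 0.533569 / 6 = 0.089.

0.089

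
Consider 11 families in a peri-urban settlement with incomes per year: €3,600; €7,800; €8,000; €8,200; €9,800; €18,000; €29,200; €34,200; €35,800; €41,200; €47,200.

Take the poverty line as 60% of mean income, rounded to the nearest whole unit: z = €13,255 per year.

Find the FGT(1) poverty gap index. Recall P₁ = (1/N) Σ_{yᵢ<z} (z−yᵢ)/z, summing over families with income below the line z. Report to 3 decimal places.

Incomes under z: €3,600, €7,800, €8,000, €8,200, €9,800 (q = 5 of N = 11).
Relative gaps: (13255−3600)/13255 = 0.7284; (13255−7800)/13255 = 0.4115; (13255−8000)/13255 = 0.3965; (13255−8200)/13255 = 0.3814; (13255−9800)/13255 = 0.2607.
Sum of shortfalls = 2.178423; P₁ averages over all N: 2.178423 / 11 = 0.198.

0.198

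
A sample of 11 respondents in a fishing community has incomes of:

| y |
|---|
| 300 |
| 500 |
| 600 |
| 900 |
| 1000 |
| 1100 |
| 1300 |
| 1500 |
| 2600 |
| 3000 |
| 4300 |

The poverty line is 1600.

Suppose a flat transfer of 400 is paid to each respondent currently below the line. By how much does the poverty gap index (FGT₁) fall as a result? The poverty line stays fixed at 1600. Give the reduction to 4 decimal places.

0.1591

Before: below the line — 300, 500, 600, 900, 1000, 1100, 1300, 1500; poverty gap index (FGT₁) = 0.318182.
After the 400 transfer: below the line — 700, 900, 1000, 1300, 1400, 1500; poverty gap index (FGT₁) = 0.159091.
Reduction = 0.318182 − 0.159091 = 0.1591.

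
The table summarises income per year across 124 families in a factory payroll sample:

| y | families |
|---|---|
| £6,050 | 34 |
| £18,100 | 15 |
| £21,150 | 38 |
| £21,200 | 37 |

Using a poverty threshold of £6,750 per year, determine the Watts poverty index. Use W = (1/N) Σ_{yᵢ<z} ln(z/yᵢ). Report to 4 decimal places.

0.0300

Incomes under z: 34×£6,050 (q = 34 of N = 124).
ln(z/y) terms: ln(6750/6050) = 0.1095 (×34).
W = 3.722464 / 124 = 0.0300.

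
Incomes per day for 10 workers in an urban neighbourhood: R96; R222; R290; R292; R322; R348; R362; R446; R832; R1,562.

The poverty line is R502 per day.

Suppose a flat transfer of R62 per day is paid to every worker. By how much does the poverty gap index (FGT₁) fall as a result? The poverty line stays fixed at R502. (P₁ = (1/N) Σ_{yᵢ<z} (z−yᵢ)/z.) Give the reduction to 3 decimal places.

Before: below the line — R96, R222, R290, R292, R322, R348, R362, R446; poverty gap index (FGT₁) = 0.32629.
After the R62 transfer: below the line — R158, R284, R352, R354, R384, R410, R424; poverty gap index (FGT₁) = 0.22869.
Reduction = 0.32629 − 0.22869 = 0.098.

0.098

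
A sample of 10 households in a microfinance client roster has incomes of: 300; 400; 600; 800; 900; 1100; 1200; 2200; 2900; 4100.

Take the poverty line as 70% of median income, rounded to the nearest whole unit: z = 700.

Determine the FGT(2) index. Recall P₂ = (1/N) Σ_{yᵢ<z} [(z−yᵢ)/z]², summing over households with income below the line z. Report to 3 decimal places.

Below the line: 300, 400, 600 (q = 3 of N = 10).
Relative gaps: (700−300)/700 = 0.5714; (700−400)/700 = 0.4286; (700−600)/700 = 0.1429.
Squared: 0.3265; 0.1837; 0.0204.
Sum = 0.530612; P₂ = 0.530612 / 10 = 0.053.

0.053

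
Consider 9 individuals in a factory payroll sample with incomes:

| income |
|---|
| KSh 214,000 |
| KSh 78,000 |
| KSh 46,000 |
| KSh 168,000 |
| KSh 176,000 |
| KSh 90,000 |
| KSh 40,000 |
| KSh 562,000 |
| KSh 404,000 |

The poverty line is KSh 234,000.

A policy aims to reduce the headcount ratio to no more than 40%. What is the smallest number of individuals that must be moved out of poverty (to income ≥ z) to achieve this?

4

7 of the 9 individuals are poor, so H = 7/9 = 0.778.
A headcount ratio of at most 40% allows at most ⌊0.40 × 9⌋ = 3 poor individuals.
So at least 7 − 3 = 4 must be lifted.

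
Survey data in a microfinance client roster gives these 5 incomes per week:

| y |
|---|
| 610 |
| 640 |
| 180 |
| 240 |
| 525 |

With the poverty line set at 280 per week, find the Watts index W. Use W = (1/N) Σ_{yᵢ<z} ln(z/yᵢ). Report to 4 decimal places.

0.1192

Poor units: 180, 240 (q = 2 of N = 5).
Log shortfalls: ln(280/180) = 0.4418; ln(280/240) = 0.1542.
W = 0.595983 / 5 = 0.1192.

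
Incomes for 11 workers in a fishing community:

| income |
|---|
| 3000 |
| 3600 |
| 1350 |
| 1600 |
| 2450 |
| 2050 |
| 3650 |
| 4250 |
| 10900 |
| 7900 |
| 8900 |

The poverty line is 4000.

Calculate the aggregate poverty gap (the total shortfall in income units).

10300

Below z: 1350, 1600, 2050, 2450, 3000, 3600, 3650 (q = 7 of N = 11).
Individual gaps: 4000−1350 = 2650; 4000−1600 = 2400; 4000−2050 = 1950; 4000−2450 = 1550; 4000−3000 = 1000; 4000−3600 = 400; 4000−3650 = 350.
Aggregate gap = 10300.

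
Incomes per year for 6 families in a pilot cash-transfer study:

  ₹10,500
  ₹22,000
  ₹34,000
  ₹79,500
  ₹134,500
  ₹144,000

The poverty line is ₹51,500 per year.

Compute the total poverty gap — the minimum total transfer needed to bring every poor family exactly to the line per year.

₹88,000

Incomes under z: ₹10,500, ₹22,000, ₹34,000 (q = 3 of N = 6).
Individual gaps: 51500−10500 = 41000; 51500−22000 = 29500; 51500−34000 = 17500.
Aggregate gap = ₹88,000.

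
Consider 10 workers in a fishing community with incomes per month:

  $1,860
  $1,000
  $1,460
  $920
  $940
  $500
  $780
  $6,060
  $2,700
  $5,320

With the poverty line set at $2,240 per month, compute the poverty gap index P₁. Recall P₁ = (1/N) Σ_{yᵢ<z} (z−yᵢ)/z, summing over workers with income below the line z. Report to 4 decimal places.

Below the line: $500, $780, $920, $940, $1,000, $1,460, $1,860 (q = 7 of N = 10).
Gap ratios (z−y)/z: (2240−500)/2240 = 0.7768; (2240−780)/2240 = 0.6518; (2240−920)/2240 = 0.5893; (2240−940)/2240 = 0.5804; (2240−1000)/2240 = 0.5536; (2240−1460)/2240 = 0.3482; (2240−1860)/2240 = 0.1696.
Sum of shortfalls = 3.669643; P₁ averages over all N: 3.669643 / 10 = 0.3670.

0.3670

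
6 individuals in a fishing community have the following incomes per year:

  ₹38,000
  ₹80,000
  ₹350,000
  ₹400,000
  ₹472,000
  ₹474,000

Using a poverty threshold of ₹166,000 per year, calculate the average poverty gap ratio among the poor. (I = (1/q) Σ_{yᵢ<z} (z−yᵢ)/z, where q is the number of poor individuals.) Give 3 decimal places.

Below z: ₹38,000, ₹80,000 (q = 2 of N = 6).
Relative gaps: 0.7711, 0.5181; sum = 1.289157.
I averages over the q = 2 poor units only: 1.289157 / 2 = 0.645.

0.645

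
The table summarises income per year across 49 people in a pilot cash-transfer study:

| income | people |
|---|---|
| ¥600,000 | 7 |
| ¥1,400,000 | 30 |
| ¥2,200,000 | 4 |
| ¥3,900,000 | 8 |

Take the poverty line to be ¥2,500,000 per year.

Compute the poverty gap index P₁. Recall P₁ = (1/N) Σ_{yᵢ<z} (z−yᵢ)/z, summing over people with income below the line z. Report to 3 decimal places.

0.388

Below the line: 7×¥600,000, 30×¥1,400,000, 4×¥2,200,000 (q = 41 of N = 49).
Relative gaps: (2500000−600000)/2500000 = 0.7600 (×7); (2500000−1400000)/2500000 = 0.4400 (×30); (2500000−2200000)/2500000 = 0.1200 (×4).
Sum of shortfalls = 19.000000; P₁ averages over all N: 19.000000 / 49 = 0.388.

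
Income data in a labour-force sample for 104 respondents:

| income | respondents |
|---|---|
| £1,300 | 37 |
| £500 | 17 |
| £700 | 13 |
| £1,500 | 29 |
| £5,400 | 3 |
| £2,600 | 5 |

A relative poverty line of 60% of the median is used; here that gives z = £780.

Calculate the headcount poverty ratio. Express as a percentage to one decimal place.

28.8%

30 of the 104 respondents have income below £780.
H = 30/104 = 28.8%.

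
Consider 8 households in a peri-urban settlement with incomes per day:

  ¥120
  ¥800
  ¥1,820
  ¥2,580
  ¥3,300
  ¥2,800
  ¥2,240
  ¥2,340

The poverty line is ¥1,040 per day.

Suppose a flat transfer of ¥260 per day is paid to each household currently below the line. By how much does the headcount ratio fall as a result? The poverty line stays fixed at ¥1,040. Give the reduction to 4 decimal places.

Before: below the line — ¥120, ¥800; headcount ratio = 0.250000.
After the ¥260 transfer: below the line — ¥380; headcount ratio = 0.125000.
Reduction = 0.250000 − 0.125000 = 0.1250.

0.1250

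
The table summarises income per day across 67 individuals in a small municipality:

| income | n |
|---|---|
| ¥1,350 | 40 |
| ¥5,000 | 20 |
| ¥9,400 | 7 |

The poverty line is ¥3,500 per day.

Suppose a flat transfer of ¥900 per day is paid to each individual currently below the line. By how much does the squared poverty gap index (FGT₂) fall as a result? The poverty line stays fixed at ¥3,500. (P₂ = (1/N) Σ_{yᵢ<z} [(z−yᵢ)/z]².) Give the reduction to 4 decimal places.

0.1491

Before: below the line — 40×¥1,350; squared poverty gap index (FGT₂) = 0.225282.
After the ¥900 transfer: below the line — 40×¥2,250; squared poverty gap index (FGT₂) = 0.076150.
Reduction = 0.225282 − 0.076150 = 0.1491.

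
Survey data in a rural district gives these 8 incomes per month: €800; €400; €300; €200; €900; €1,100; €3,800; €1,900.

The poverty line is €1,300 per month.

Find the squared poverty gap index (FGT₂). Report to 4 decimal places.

Poor units: €200, €300, €400, €800, €900, €1,100 (q = 6 of N = 8).
Relative gaps: (1300−200)/1300 = 0.8462; (1300−300)/1300 = 0.7692; (1300−400)/1300 = 0.6923; (1300−800)/1300 = 0.3846; (1300−900)/1300 = 0.3077; (1300−1100)/1300 = 0.1538.
Squared: 0.7160; 0.5917; 0.4793; 0.1479; 0.0947; 0.0237.
Sum = 2.053254; P₂ = 2.053254 / 8 = 0.2567.

0.2567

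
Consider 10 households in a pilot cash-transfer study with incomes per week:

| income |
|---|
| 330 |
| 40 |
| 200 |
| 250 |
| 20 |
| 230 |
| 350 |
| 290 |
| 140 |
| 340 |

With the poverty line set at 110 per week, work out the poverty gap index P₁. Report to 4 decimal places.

0.1455

Incomes under z: 20, 40 (q = 2 of N = 10).
Normalized shortfalls: (110−20)/110 = 0.8182; (110−40)/110 = 0.6364.
Sum of shortfalls = 1.454545; P₁ averages over all N: 1.454545 / 10 = 0.1455.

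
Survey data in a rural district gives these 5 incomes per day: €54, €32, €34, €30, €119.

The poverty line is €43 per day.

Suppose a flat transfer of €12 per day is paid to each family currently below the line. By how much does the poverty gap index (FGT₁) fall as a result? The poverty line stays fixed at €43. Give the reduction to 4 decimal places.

Before: below the line — €30, €32, €34; poverty gap index (FGT₁) = 0.153488.
After the €12 transfer: below the line — €42; poverty gap index (FGT₁) = 0.004651.
Reduction = 0.153488 − 0.004651 = 0.1488.

0.1488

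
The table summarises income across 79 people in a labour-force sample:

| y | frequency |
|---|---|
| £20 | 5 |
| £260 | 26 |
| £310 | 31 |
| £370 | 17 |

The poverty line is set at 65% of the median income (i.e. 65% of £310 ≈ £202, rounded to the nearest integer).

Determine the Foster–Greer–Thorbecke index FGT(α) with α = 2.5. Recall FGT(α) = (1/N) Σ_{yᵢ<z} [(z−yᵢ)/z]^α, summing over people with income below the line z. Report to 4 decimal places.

0.0488

Below the line: 5×£20 (q = 5 of N = 79).
Normalized shortfalls: (202−20)/202 = 0.9010 (×5).
Raised to α = 2.5: 0.77055 (×5).
Sum = 3.852743; FGT(2.5) = 3.852743 / 79 = 0.0488.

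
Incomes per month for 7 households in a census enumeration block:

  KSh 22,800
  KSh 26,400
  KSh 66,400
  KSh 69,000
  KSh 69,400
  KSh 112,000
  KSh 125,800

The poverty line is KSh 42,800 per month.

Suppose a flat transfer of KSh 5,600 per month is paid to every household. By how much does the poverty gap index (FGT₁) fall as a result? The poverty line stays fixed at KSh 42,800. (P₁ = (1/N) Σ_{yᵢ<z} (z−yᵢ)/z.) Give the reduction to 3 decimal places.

0.037

Before: below the line — KSh 22,800, KSh 26,400; poverty gap index (FGT₁) = 0.12150.
After the KSh 5,600 transfer: below the line — KSh 28,400, KSh 32,000; poverty gap index (FGT₁) = 0.08411.
Reduction = 0.12150 − 0.08411 = 0.037.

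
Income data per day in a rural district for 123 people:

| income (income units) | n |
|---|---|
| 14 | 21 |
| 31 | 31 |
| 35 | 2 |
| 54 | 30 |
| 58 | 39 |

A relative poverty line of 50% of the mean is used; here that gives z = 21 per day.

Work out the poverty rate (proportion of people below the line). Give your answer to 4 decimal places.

21 of the 123 people have income below 21.
H = 21/123 = 0.1707.

0.1707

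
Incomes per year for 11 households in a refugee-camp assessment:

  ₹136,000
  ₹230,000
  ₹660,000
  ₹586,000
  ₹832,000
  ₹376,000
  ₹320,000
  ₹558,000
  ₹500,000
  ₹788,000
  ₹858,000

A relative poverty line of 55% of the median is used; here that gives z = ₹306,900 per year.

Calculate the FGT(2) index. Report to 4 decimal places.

Below z: ₹136,000, ₹230,000 (q = 2 of N = 11).
Shortfall ratios: (306900−136000)/306900 = 0.5569; (306900−230000)/306900 = 0.2506.
Squared: 0.3101; 0.0628.
Sum = 0.372877; P₂ = 0.372877 / 11 = 0.0339.

0.0339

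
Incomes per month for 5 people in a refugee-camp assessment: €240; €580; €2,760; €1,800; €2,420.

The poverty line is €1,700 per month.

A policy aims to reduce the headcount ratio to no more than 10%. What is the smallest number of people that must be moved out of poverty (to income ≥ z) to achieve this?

2 of the 5 people are poor, so H = 2/5 = 0.400.
A headcount ratio of at most 10% allows at most ⌊0.10 × 5⌋ = 0 poor people.
So at least 2 − 0 = 2 must be lifted.

2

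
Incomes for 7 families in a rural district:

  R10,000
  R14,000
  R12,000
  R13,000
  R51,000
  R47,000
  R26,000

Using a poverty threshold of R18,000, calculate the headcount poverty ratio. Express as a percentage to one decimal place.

57.1%

4 of the 7 families have income below R18,000.
H = 4/7 = 57.1%.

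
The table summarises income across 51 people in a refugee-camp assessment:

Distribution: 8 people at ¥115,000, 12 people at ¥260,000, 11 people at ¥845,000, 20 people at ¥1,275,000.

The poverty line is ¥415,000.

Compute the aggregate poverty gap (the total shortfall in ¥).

Below z: 8×¥115,000, 12×¥260,000 (q = 20 of N = 51).
Individual gaps: 8×(415000−115000) = 2400000; 12×(415000−260000) = 1860000.
Aggregate gap = ¥4,260,000.

¥4,260,000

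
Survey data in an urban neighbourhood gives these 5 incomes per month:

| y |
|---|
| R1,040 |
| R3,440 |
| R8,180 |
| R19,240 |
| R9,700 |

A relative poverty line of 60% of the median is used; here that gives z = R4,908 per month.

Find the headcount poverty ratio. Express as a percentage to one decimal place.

2 of the 5 households have income below R4,908.
H = 2/5 = 40.0%.

40.0%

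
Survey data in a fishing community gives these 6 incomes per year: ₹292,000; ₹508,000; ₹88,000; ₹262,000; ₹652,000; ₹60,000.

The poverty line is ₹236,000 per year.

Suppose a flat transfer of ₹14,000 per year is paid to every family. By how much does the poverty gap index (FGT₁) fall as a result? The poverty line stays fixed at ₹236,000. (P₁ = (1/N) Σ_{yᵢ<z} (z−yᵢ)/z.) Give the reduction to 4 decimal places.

0.0198

Before: below the line — ₹60,000, ₹88,000; poverty gap index (FGT₁) = 0.228814.
After the ₹14,000 transfer: below the line — ₹74,000, ₹102,000; poverty gap index (FGT₁) = 0.209040.
Reduction = 0.228814 − 0.209040 = 0.0198.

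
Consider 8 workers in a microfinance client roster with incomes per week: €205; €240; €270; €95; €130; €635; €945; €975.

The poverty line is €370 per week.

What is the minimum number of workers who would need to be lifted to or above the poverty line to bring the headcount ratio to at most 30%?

Currently q = 5 of N = 8 are below the line (H = 0.625).
A headcount ratio of at most 30% allows at most ⌊0.30 × 8⌋ = 2 poor workers.
So at least 5 − 2 = 3 must be lifted.

3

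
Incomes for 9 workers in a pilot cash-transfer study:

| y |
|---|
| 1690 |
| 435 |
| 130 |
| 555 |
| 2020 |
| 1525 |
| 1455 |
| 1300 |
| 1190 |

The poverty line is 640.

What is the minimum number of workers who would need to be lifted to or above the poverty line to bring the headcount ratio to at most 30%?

1

3 of the 9 workers are poor, so H = 3/9 = 0.333.
A headcount ratio of at most 30% allows at most ⌊0.30 × 9⌋ = 2 poor workers.
So at least 3 − 2 = 1 must be lifted.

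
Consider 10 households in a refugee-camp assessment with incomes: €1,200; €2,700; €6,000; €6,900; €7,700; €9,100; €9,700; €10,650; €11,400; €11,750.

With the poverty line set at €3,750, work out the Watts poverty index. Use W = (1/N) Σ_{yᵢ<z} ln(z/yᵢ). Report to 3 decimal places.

Below the line: €1,200, €2,700 (q = 2 of N = 10).
ln(z/y) terms: ln(3750/1200) = 1.1394; ln(3750/2700) = 0.3285.
W = 1.467938 / 10 = 0.147.

0.147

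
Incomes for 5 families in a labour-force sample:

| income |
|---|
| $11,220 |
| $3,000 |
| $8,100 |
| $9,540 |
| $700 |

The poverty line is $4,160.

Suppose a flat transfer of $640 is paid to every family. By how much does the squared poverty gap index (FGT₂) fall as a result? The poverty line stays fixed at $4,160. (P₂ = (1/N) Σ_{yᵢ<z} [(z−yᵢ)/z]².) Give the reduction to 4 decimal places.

0.0589

Before: below the line — $700, $3,000; squared poverty gap index (FGT₂) = 0.153906.
After the $640 transfer: below the line — $1,340, $3,640; squared poverty gap index (FGT₂) = 0.095031.
Reduction = 0.153906 − 0.095031 = 0.0589.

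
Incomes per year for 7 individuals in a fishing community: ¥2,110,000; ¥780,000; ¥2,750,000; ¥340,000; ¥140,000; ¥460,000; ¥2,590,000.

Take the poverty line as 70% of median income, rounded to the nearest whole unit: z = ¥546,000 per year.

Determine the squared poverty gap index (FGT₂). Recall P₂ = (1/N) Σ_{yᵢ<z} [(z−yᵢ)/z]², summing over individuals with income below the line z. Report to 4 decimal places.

Below the line: ¥140,000, ¥340,000, ¥460,000 (q = 3 of N = 7).
Relative gaps: (546000−140000)/546000 = 0.7436; (546000−340000)/546000 = 0.3773; (546000−460000)/546000 = 0.1575.
Squared: 0.5529; 0.1423; 0.0248.
Sum = 0.720082; P₂ = 0.720082 / 7 = 0.1029.

0.1029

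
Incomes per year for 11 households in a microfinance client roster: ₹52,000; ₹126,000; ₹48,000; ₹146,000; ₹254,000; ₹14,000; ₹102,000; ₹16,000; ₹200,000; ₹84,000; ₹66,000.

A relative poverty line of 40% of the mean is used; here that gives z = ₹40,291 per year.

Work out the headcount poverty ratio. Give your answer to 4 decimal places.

0.1818

2 of the 11 households have income below ₹40,291.
H = 2/11 = 0.1818.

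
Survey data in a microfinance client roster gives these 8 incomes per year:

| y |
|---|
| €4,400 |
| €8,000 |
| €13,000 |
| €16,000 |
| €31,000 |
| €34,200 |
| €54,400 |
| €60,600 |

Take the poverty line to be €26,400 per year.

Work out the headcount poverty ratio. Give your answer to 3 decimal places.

4 of the 8 people have income below €26,400.
H = 4/8 = 0.500.

0.500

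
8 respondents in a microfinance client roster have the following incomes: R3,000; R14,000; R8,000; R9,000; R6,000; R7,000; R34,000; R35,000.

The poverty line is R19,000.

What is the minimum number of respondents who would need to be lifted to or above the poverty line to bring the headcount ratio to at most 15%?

5

6 of the 8 respondents are poor, so H = 6/8 = 0.750.
A headcount ratio of at most 15% allows at most ⌊0.15 × 8⌋ = 1 poor respondents.
So at least 6 − 1 = 5 must be lifted.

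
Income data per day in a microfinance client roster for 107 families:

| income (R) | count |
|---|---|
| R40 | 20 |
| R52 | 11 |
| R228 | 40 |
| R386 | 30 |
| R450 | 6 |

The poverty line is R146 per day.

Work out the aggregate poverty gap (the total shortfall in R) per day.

Below the line: 20×R40, 11×R52 (q = 31 of N = 107).
Individual gaps: 20×(146−40) = 2120; 11×(146−52) = 1034.
Aggregate gap = R3,154.

R3,154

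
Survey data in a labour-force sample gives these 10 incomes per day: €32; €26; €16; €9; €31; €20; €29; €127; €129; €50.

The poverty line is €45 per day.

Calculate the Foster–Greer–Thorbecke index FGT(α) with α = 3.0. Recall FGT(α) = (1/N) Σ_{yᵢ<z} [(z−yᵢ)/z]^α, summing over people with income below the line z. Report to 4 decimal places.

Incomes under z: €9, €16, €20, €26, €29, €31, €32 (q = 7 of N = 10).
Relative gaps: (45−9)/45 = 0.8000; (45−16)/45 = 0.6444; (45−20)/45 = 0.5556; (45−26)/45 = 0.4222; (45−29)/45 = 0.3556; (45−31)/45 = 0.3111; (45−32)/45 = 0.2889.
Raised to α = 3.0: 0.51200; 0.26764; 0.17147; 0.07527; 0.04495; 0.03011; 0.02411.
Sum = 1.125553; FGT(3.0) = 1.125553 / 10 = 0.1126.

0.1126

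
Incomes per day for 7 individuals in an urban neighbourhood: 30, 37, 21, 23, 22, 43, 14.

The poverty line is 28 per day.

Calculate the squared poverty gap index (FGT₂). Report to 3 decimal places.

0.056

Below z: 14, 21, 22, 23 (q = 4 of N = 7).
Shortfall ratios: (28−14)/28 = 0.5000; (28−21)/28 = 0.2500; (28−22)/28 = 0.2143; (28−23)/28 = 0.1786.
Squared: 0.2500; 0.0625; 0.0459; 0.0319.
Sum = 0.390306; P₂ = 0.390306 / 7 = 0.056.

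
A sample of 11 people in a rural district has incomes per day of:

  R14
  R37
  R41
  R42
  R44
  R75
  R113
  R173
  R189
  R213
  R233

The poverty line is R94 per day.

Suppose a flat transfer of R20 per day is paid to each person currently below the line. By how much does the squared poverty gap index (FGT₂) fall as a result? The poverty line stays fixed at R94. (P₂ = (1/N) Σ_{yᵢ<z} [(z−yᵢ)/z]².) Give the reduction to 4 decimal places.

0.1033

Before: below the line — R14, R37, R41, R42, R44, R75; squared poverty gap index (FGT₂) = 0.185429.
After the R20 transfer: below the line — R34, R57, R61, R62, R64; squared poverty gap index (FGT₂) = 0.082123.
Reduction = 0.185429 − 0.082123 = 0.1033.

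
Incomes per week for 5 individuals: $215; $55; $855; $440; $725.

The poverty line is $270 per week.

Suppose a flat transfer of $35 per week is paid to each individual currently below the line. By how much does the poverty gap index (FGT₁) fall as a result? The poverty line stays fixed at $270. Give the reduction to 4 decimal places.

Before: below the line — $55, $215; poverty gap index (FGT₁) = 0.200000.
After the $35 transfer: below the line — $90, $250; poverty gap index (FGT₁) = 0.148148.
Reduction = 0.200000 − 0.148148 = 0.0519.

0.0519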